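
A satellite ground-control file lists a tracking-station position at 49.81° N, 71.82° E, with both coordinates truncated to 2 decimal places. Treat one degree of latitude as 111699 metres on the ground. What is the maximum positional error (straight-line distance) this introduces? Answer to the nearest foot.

4361 feet

Truncating at 2 decimal places can drop up to a full unit in the last place, so each coordinate may be off by as much as 0.01°.
N–S: 0.01° × 111699 m/° = 1116.99 m.
Longitude error → 0.01 × 111699 × cos 49.81° = 0.01 × 111699 × 0.6453 ≈ 720.821 m.
Worst case both components are at the extreme and orthogonal: √(1116.99² + 720.821²) ≈ 1329.38 m.
Converting: 1329.38 m × 3.2808 ft/m ≈ 4361.5 ft.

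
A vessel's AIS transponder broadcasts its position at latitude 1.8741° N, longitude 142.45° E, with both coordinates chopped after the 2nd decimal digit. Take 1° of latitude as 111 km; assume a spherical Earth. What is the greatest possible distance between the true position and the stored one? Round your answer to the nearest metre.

1569 metres

Truncating at 2 decimal places can drop up to a full unit in the last place, so each coordinate may be off by as much as 0.01°.
Latitude error → 0.01 × 111000 = 1110 m along the meridian.
Longitude error → 0.01 × 111000 × cos 1.8741° = 0.01 × 111000 × 0.9995 ≈ 1109.41 m.
The two errors are perpendicular, so the maximum displacement is √(1110² + 1109.41²) ≈ 1569.36 m.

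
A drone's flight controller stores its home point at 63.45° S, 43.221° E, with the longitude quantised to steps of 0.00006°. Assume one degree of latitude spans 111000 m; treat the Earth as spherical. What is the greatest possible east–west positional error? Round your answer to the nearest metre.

1 metres

With a 0.00006° grid the true value lies within half a step, ±0.00006°/2 = ±3e-05°, of the stored one.
At latitude 63.45° a degree of longitude spans 111000 m × cos 63.45° = 111000 × 0.4470 ≈ 49614.6 m.
East–west error: 3e-05° × 49614.6 m/° ≈ 1.48844 m.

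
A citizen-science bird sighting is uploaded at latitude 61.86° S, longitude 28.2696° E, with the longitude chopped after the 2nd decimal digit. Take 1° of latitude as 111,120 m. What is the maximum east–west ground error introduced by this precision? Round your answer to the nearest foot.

Truncating at 2 decimal places can drop up to a full unit in the last place, so the longitude may be off by as much as 0.01°.
At latitude 61.86° a degree of longitude spans 111120 m × cos 61.86° = 111120 × 0.4716 ≈ 52407.3 m.
East–west error: 0.01° × 52407.3 m/° ≈ 524.073 m.
Converting: 524.073 m × 3.2808 ft/m ≈ 1719.4 ft.

1719 feet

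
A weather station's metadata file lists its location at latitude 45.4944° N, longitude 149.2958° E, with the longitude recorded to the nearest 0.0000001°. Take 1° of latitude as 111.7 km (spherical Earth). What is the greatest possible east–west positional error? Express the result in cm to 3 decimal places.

Rounding to 7 decimal places leaves the longitude within ±5e-08° of the true value.
Parallels shrink by cos φ, so at 45.4944° a degree of longitude is 111700 × 0.7010 ≈ 78299.4 m.
Maximum E–W displacement: 5e-08 × 78299.4 = 0.00391497 m.
That is 0.00391497 m = 0.3915 cm.

0.391 cm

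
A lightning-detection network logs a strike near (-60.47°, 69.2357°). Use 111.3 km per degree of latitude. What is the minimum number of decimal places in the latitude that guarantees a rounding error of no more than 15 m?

One degree of latitude covers 111300 m.
With N decimal places the half-ulp bound is 0.5·10⁻ᴺ°, or 0.5·10⁻ᴺ × 111300 m on the ground.
Need 0.5 × 111300 × 10⁻ᴺ ≤ 15 → 10⁻ᴺ ≤ 2.695e-04, so N ≥ 3.57.
So 4 decimal places suffice (5.57 m); 3 would allow up to 55.6 m.

4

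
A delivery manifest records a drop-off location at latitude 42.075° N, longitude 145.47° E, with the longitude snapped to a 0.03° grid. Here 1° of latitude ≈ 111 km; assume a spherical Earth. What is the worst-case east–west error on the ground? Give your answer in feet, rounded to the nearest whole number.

With a 0.03° grid the true value lies within half a step, ±0.03°/2 = ±0.015°, of the stored one.
One degree of longitude at 42.075° is 111000 × cos 42.075° ≈ 111000 × 0.7423 = 82391.8 m.
So at most 0.015° × 82391.8 ≈ 1235.88 m east–west.
In feet: 1235.88 m ÷ 0.3048 ≈ 4054.7 ft.

4055 feet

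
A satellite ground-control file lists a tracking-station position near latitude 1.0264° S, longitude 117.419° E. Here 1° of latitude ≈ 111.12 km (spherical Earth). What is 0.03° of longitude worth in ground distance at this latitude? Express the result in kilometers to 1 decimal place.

At 1.0264° a degree of longitude is 111120 × cos 1.0264° ≈ 111102 m, so 0.03° corresponds to 3333.07 m.
That is 3333.07 m = 3.3331 km.

3.3 kilometers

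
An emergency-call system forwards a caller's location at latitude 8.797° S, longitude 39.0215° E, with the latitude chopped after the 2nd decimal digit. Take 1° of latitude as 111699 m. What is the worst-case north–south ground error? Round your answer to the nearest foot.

3665 feet

Truncating at 2 decimal places can drop up to a full unit in the last place, so the latitude may be off by as much as 0.01°.
North–south distance: 0.01° × 111699 m/° = 1116.99 m.
Converting: 1116.99 m × 3.2808 ft/m ≈ 3664.7 ft.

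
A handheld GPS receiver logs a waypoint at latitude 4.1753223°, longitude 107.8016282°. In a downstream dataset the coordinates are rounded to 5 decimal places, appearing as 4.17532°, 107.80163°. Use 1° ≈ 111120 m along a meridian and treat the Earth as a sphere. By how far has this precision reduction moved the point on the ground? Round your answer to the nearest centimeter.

32 centimeters

Δlat = 4.1753223 − 4.17532 = +0.0000023°; Δlon = 107.8016282 − 107.80163 = -0.0000018°.
North–south shift: 0.0000023 × 111120 = 0.255576 m.
E–W at 4.17532°: -0.0000018° × 111120 × cos 4.17532° = -0.0000018 × 111120 × 0.9973 ≈ -0.199485 m.
Hypotenuse of the two orthogonal shifts: √(0.255576² + 0.199485²) = 0.324212 m.
That is 0.324212 m = 32.421 cm.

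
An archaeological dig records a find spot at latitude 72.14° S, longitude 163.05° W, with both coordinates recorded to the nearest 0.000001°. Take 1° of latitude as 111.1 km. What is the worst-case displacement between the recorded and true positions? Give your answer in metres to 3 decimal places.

0.058 metres

Rounding to 6 decimal places leaves each coordinate within ±5e-07° of the true value.
N–S: 5e-07° × 111100 m/° = 0.05555 m.
E–W at 72.14°: 5e-07° × 111100 × cos 72.14° = 5e-07 × 111100 × 0.3067 ≈ 0.0170368 m.
Combining orthogonally: (0.05555² + 0.0170368²)^½ ≈ 0.0581038 m.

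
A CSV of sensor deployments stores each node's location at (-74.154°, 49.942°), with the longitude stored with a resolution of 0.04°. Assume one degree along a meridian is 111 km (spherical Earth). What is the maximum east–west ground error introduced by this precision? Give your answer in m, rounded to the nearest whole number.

606 m

With a 0.04° grid the true value lies within half a step, ±0.04°/2 = ±0.02°, of the stored one.
Parallels shrink by cos φ, so at 74.154° a degree of longitude is 111000 × 0.2731 ≈ 30308.8 m.
Maximum E–W displacement: 0.02 × 30308.8 = 606.177 m.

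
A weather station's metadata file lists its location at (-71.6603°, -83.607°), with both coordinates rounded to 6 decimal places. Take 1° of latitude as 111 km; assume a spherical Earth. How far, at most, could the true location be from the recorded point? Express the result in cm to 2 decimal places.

5.82 cm

Rounding to 6 decimal places leaves each coordinate within ±5e-07° of the true value.
N–S: 5e-07° × 111000 m/° = 0.0555 m.
E–W at 71.6603°: 5e-07° × 111000 × cos 71.6603° = 5e-07 × 111000 × 0.3147 ≈ 0.0174631 m.
The two errors are perpendicular, so the maximum displacement is √(0.0555² + 0.0174631²) ≈ 0.0581826 m.
That is 0.0581826 m = 5.8183 cm.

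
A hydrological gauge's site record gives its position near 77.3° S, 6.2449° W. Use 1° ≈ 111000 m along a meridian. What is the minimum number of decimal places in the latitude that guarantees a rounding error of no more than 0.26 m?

6 decimal places

One degree of latitude covers 111000 m.
With N decimal places the half-ulp bound is 0.5·10⁻ᴺ°, or 0.5·10⁻ᴺ × 111000 m on the ground.
Setting 55500 × 10⁻ᴺ ≤ 0.26 gives 10ᴺ ≥ 2.135e+05, i.e. N ≥ 5.33.
So 6 decimal places suffice (0.0555 m); 5 would allow up to 0.555 m.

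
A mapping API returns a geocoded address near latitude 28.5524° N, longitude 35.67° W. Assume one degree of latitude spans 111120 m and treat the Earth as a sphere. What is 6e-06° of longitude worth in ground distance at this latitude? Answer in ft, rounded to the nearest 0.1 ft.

At 28.5524° a degree of longitude is 111120 × cos 28.5524° ≈ 97605.6 m, so 6e-06° corresponds to 0.585634 m.
Converting: 0.585634 m × 3.2808 ft/m ≈ 1.9214 ft.

1.9 ft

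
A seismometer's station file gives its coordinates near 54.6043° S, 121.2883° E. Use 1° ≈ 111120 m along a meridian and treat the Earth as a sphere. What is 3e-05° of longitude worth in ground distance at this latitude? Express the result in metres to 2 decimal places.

One degree of longitude here spans 111120 × cos 54.6043° = 111120 × 0.5792 ≈ 64362.9 m; 3e-05° of that is 1.93089 m.

1.93 metres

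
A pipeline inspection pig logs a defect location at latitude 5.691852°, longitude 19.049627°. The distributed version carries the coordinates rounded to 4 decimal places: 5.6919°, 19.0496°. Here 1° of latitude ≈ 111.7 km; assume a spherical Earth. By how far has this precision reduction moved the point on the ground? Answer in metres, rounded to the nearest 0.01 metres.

The latitude changed by -0.000048° and the longitude by +0.000027°.
N–S: -0.000048° × 111700 m/° = -5.3616 m.
E–W at 5.6919°: 0.000027° × 111700 × cos 5.6919° = 0.000027 × 111700 × 0.9951 ≈ 3.00103 m.
Hypotenuse of the two orthogonal shifts: √(5.3616² + 3.00103²) = 6.14434 m.

6.14 metres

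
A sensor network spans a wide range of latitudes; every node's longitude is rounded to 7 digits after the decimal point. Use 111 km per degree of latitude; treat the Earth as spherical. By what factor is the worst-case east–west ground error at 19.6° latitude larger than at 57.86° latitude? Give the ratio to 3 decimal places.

1.771

Rounding to 7 decimal places leaves the longitude within ±5e-08° of the true value.
At 19.6°: 5e-08° × 111000 × cos 19.6° = 5e-08 × 111000 × 0.9421 ≈ 0.0052284 m.
At 57.86°: 5e-08° × 111000 × cos 57.86° = 5e-08 × 111000 × 0.5320 ≈ 0.0029525 m.
The ratio reduces to cos 19.6° / cos 57.86° = 0.9421/0.5320 ≈ 1.7708.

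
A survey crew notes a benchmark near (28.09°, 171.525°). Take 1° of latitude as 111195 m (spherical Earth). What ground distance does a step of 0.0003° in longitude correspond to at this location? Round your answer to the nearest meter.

One degree of longitude here spans 111195 × cos 28.09° = 111195 × 0.8822 ≈ 98097.2 m; 0.0003° of that is 29.4292 m.

29 meters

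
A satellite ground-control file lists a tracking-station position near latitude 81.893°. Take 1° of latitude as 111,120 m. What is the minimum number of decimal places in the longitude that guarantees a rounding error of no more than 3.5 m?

4 decimal places

At 81.893° one degree of longitude covers 111120 × cos 81.893° ≈ 111120 × 0.1410 ≈ 15670.4 m.
With N decimal places the half-ulp bound is 0.5·10⁻ᴺ°, or 0.5·10⁻ᴺ × 15670.4 m on the ground.
Setting 7835.19 × 10⁻ᴺ ≤ 3.5 gives 10ᴺ ≥ 2239, i.e. N ≥ 3.35.
So 4 decimal places suffice (0.784 m); 3 would allow up to 7.84 m.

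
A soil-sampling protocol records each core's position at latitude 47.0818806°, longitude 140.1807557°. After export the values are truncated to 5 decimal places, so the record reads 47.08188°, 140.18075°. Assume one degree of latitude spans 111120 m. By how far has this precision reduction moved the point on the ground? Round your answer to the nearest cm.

44 cm

The latitude changed by +0.0000006° and the longitude by +0.0000057°.
North–south shift: 0.0000006 × 111120 = 0.066672 m.
E–W at 47.0819°: 0.0000057° × 111120 × cos 47.0819° = 0.0000057 × 111120 × 0.6810 ≈ 0.431304 m.
Combined displacement = (0.066672² + 0.431304²)^½ ≈ 0.436427 m.
That is 0.436427 m = 43.643 cm.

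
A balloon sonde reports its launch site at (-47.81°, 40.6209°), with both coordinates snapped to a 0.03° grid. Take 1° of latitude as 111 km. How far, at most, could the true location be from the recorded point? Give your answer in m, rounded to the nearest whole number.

With a 0.03° grid the true value lies within half a step, ±0.03°/2 = ±0.015°, of the stored one.
North–south component: 0.015° × 111000 = 1665 m.
East–west component at 47.81°: 0.015° × 111000 × cos 47.81° ≈ 0.015 × 74546.6 ≈ 1118.2 m.
Combining orthogonally: (1665² + 1118.2²)^½ ≈ 2005.64 m.

2006 m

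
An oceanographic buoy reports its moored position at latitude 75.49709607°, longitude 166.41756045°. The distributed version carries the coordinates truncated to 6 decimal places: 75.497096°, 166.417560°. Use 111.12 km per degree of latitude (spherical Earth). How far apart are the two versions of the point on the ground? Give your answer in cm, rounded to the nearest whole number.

1 cm

Δlat = 75.49709607 − 75.497096 = +0.00000007°; Δlon = 166.41756045 − 166.417560 = +0.00000045°.
North–south shift: 0.00000007 × 111120 = 0.0077784 m.
E–W at 75.4971°: 0.00000045° × 111120 × cos 75.4971° = 0.00000045 × 111120 × 0.2504 ≈ 0.0125225 m.
Distance: √(0.0077784² + 0.0125225²) ≈ 0.0147416 m.
That is 0.0147416 m = 1.4742 cm.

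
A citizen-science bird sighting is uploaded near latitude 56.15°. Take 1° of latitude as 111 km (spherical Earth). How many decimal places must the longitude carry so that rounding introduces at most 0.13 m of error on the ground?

At 56.15° one degree of longitude covers 111000 × cos 56.15° ≈ 111000 × 0.5570 ≈ 61829.3 m.
Rounding to N decimal places gives at most 0.5 × 10⁻ᴺ degrees of error, i.e. 0.5 × 10⁻ᴺ × 61829.3 m.
Need 0.5 × 61829.3 × 10⁻ᴺ ≤ 0.13 → 10⁻ᴺ ≤ 4.205e-06, so N ≥ 5.38.
At 5 places the error can reach 0.309 m, but 6 places keeps it to 0.0309 m.

6 decimal places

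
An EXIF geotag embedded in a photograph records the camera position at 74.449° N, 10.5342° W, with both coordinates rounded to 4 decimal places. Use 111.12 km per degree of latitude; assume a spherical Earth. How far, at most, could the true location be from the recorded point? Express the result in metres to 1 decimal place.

5.8 metres

Rounding to 4 decimal places leaves each coordinate within ±5e-05° of the true value.
North–south component: 5e-05° × 111120 = 5.556 m.
East–west component at 74.449°: 5e-05° × 111120 × cos 74.449° ≈ 5e-05 × 29790.8 ≈ 1.48954 m.
The two errors are perpendicular, so the maximum displacement is √(5.556² + 1.48954²) ≈ 5.75221 m.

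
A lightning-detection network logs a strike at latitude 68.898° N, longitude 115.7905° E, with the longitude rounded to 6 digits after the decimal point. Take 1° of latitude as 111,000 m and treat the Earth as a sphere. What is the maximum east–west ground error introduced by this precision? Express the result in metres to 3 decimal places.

0.020 metres

Rounding to 6 decimal places leaves the longitude within ±5e-07° of the true value.
One degree of longitude at 68.898° is 111000 × cos 68.898° ≈ 111000 × 0.3600 = 39963.3 m.
Maximum E–W displacement: 5e-07 × 39963.3 = 0.0199816 m.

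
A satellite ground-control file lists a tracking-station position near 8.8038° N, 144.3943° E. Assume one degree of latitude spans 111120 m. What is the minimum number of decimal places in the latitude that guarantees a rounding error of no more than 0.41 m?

One degree of latitude covers 111120 m.
With N decimal places the half-ulp bound is 0.5·10⁻ᴺ°, or 0.5·10⁻ᴺ × 111120 m on the ground.
Need 0.5 × 111120 × 10⁻ᴺ ≤ 0.41 → 10⁻ᴺ ≤ 7.379e-06, so N ≥ 5.13.
So 6 decimal places suffice (0.0556 m); 5 would allow up to 0.556 m.

6 decimal places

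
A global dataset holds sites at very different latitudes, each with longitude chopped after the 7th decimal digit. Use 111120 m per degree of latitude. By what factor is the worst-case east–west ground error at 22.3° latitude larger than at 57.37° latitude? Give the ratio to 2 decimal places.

1.72

Truncating at 7 decimal places can drop up to a full unit in the last place, so the longitude may be off by as much as 1e-07°.
At 22.3°: 1e-07° × 111120 × cos 22.3° = 1e-07 × 111120 × 0.9252 ≈ 0.010281 m.
At 57.37°: 1e-07° × 111120 × cos 57.37° = 1e-07 × 111120 × 0.5392 ≈ 0.0059917 m.
The ratio reduces to cos 22.3° / cos 57.37° = 0.9252/0.5392 ≈ 1.7159.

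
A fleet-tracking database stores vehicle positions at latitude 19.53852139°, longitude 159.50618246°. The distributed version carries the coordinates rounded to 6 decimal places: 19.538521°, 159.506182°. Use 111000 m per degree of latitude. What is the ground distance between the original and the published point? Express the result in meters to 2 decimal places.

0.06 meters

Δlat = 19.53852139 − 19.538521 = +0.00000039°; Δlon = 159.50618246 − 159.506182 = +0.00000046°.
N–S: 0.00000039° × 111000 m/° = 0.04329 m.
East–west at this latitude: 0.00000046° × 111000 × cos 19.5385° ≈ 0.00000046 × 104608 = 0.0481198 m.
Distance: √(0.04329² + 0.0481198²) ≈ 0.0647267 m.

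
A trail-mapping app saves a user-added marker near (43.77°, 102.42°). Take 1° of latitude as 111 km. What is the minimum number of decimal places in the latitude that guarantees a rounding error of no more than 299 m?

One degree of latitude covers 111000 m.
With N decimal places the half-ulp bound is 0.5·10⁻ᴺ°, or 0.5·10⁻ᴺ × 111000 m on the ground.
Setting 55500 × 10⁻ᴺ ≤ 299 gives 10ᴺ ≥ 185.6, i.e. N ≥ 2.27.
At 2 places the error can reach 555 m, but 3 places keeps it to 55.5 m.

3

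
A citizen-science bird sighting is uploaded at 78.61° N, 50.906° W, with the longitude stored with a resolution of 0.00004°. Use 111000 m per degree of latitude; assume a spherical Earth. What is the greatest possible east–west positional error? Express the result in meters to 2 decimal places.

0.44 meters

With a 0.00004° grid the true value lies within half a step, ±0.00004°/2 = ±2e-05°, of the stored one.
Parallels shrink by cos φ, so at 78.61° a degree of longitude is 111000 × 0.1975 ≈ 21921 m.
East–west error: 2e-05° × 21921 m/° ≈ 0.438419 m.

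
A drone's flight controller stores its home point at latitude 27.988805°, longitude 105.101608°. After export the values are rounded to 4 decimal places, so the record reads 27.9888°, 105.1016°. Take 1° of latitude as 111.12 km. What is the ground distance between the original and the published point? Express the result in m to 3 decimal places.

0.962 m

The latitude changed by +0.000005° and the longitude by +0.000008°.
N–S: 0.000005° × 111120 m/° = 0.5556 m.
E–W at 27.9888°: 0.000008° × 111120 × cos 27.9888° = 0.000008 × 111120 × 0.8830 ≈ 0.784987 m.
Distance: √(0.5556² + 0.784987²) ≈ 0.961715 m.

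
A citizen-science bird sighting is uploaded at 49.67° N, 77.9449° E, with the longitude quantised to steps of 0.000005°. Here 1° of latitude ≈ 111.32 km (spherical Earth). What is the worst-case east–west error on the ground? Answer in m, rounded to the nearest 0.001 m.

0.180 m

With a 0.000005° grid the true value lies within half a step, ±0.000005°/2 = ±2.5e-06°, of the stored one.
One degree of longitude at 49.67° is 111320 × cos 49.67° ≈ 111320 × 0.6472 = 72045.1 m.
So at most 2.5e-06° × 72045.1 ≈ 0.180113 m east–west.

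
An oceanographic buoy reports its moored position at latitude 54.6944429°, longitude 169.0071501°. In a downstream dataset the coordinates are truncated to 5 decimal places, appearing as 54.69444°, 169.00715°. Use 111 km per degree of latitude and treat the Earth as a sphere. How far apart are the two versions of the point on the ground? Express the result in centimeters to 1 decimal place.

Δlat = 54.6944429 − 54.69444 = +0.0000029°; Δlon = 169.0071501 − 169.00715 = +0.0000001°.
North–south shift: 0.0000029 × 111000 = 0.3219 m.
East–west at this latitude: 0.0000001° × 111000 × cos 54.6944° ≈ 0.0000001 × 64151 = 0.0064151 m.
Combined displacement = (0.3219² + 0.0064151²)^½ ≈ 0.321964 m.
That is 0.321964 m = 32.196 cm.

32.2 centimeters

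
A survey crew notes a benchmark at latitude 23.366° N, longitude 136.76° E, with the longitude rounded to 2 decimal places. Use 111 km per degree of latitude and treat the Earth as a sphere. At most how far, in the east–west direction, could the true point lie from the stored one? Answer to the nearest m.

509 m

Rounding to 2 decimal places leaves the longitude within ±0.005° of the true value.
Parallels shrink by cos φ, so at 23.366° a degree of longitude is 111000 × 0.9180 ≈ 101897 m.
So at most 0.005° × 101897 ≈ 509.485 m east–west.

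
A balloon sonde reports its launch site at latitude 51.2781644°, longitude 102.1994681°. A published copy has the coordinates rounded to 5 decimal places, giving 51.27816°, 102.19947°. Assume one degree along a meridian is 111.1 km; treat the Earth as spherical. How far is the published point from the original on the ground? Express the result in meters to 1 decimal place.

Δlat = 51.2781644 − 51.27816 = +0.0000044°; Δlon = 102.1994681 − 102.19947 = -0.0000019°.
N–S: 0.0000044° × 111100 m/° = 0.48884 m.
E–W at 51.2782°: -0.0000019° × 111100 × cos 51.2782° = -0.0000019 × 111100 × 0.6255 ≈ -0.132045 m.
Distance: √(0.48884² + 0.132045²) ≈ 0.50636 m.

0.5 meters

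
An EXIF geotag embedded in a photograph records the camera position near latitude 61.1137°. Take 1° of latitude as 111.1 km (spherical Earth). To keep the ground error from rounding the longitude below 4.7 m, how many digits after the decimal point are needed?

At 61.1137° one degree of longitude covers 111100 × cos 61.1137° ≈ 111100 × 0.4831 ≈ 53669.4 m.
With N decimal places the half-ulp bound is 0.5·10⁻ᴺ°, or 0.5·10⁻ᴺ × 53669.4 m on the ground.
Setting 26834.7 × 10⁻ᴺ ≤ 4.7 gives 10ᴺ ≥ 5710, i.e. N ≥ 3.76.
So 4 decimal places suffice (2.68 m); 3 would allow up to 26.8 m.

4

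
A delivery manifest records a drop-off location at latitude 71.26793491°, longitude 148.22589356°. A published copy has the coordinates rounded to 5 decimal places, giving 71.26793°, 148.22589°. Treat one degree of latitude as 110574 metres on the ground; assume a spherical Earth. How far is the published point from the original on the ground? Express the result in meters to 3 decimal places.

0.557 meters

Δlat = 71.26793491 − 71.26793 = +0.00000491°; Δlon = 148.22589356 − 148.22589 = +0.00000356°.
North–south shift: 0.00000491 × 110574 = 0.542918 m.
East–west at this latitude: 0.00000356° × 110574 × cos 71.2679° ≈ 0.00000356 × 35510.1 = 0.126416 m.
Distance: √(0.542918² + 0.126416²) ≈ 0.557442 m.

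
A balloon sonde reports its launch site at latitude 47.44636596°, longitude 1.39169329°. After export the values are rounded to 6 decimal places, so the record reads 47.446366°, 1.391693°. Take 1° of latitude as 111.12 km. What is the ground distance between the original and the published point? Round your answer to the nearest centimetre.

2 centimetres

The latitude changed by -0.00000004° and the longitude by +0.00000029°.
North–south shift: -0.00000004 × 111120 = -0.0044448 m.
East–west at this latitude: 0.00000029° × 111120 × cos 47.4464° ≈ 0.00000029 × 75148.2 = 0.021793 m.
Distance: √(0.0044448² + 0.021793²) ≈ 0.0222416 m.
That is 0.0222416 m = 2.2242 cm.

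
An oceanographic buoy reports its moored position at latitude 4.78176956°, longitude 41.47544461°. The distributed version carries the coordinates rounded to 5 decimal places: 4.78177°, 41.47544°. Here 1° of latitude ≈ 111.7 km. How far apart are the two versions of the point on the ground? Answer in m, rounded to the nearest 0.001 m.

Δlat = 4.78176956 − 4.78177 = -0.00000044°; Δlon = 41.47544461 − 41.47544 = +0.00000461°.
N–S: -0.00000044° × 111700 m/° = -0.049148 m.
East–west at this latitude: 0.00000461° × 111700 × cos 4.78177° ≈ 0.00000461 × 111311 = 0.513145 m.
Hypotenuse of the two orthogonal shifts: √(0.049148² + 0.513145²) = 0.515493 m.

0.515 m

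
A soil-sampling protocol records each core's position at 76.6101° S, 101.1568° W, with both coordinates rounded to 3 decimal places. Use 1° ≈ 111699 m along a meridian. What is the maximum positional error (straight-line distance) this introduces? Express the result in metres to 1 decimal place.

57.3 metres

Rounding to 3 decimal places leaves each coordinate within ±0.0005° of the true value.
North–south component: 0.0005° × 111699 = 55.8495 m.
E–W at 76.6101°: 0.0005° × 111699 × cos 76.6101° = 0.0005 × 111699 × 0.2316 ≈ 12.9334 m.
Combining orthogonally: (55.8495² + 12.9334²)^½ ≈ 57.3275 m.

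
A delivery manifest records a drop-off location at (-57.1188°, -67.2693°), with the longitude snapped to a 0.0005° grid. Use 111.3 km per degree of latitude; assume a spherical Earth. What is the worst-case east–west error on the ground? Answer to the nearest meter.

With a 0.0005° grid the true value lies within half a step, ±0.0005°/2 = ±0.00025°, of the stored one.
One degree of longitude at 57.1188° is 111300 × cos 57.1188° ≈ 111300 × 0.5429 = 60424.7 m.
Maximum E–W displacement: 0.00025 × 60424.7 = 15.1062 m.

15 meters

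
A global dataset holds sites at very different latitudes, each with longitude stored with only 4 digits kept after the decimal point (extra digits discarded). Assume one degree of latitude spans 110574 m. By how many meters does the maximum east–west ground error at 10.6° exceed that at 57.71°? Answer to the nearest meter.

Truncating at 4 decimal places can drop up to a full unit in the last place, so the longitude may be off by as much as 0.0001°.
At 10.6°: 0.0001° × 110574 × cos 10.6° = 0.0001 × 110574 × 0.9829 ≈ 10.869 m.
Error at 57.71° = 0.0001° × 110574 × cos 57.71° ≈ 11.057 × 0.5342 = 5.9069 m.
Difference: 10.869 − 5.9069 = 4.9618 m.

5 meters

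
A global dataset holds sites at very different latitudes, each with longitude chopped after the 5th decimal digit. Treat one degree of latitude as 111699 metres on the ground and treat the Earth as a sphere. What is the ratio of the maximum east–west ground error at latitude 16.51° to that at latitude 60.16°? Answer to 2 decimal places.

1.93

Truncating at 5 decimal places can drop up to a full unit in the last place, so the longitude may be off by as much as 1e-05°.
At 16.51°: 1e-05° × 111699 × cos 16.51° = 1e-05 × 111699 × 0.9588 ≈ 1.0709 m.
At 60.16°: 1e-05° × 111699 × cos 60.16° = 1e-05 × 111699 × 0.4976 ≈ 0.55579 m.
Ratio: 1.0709 / 0.55579 = cos 16.51° / cos 60.16° ≈ 1.9269.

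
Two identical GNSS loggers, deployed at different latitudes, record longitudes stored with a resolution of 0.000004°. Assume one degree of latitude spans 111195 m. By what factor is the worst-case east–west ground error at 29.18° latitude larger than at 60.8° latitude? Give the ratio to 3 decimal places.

With a 0.000004° grid the true value lies within half a step, ±0.000004°/2 = ±2e-06°, of the stored one.
Error at 29.18° = 2e-06° × 111195 × cos 29.18° ≈ 0.22239 × 0.8731 = 0.19417 m.
At 60.8°: 2e-06° × 111195 × cos 60.8° = 2e-06 × 111195 × 0.4879 ≈ 0.1085 m.
The ratio reduces to cos 29.18° / cos 60.8° = 0.8731/0.4879 ≈ 1.7896.

1.790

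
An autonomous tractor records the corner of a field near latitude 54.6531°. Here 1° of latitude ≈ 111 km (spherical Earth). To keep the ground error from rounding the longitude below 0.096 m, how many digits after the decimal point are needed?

6

At 54.6531° one degree of longitude covers 111000 × cos 54.6531° ≈ 111000 × 0.5785 ≈ 64216.3 m.
N decimal places → at most half a unit in the last place, 0.5 × 10⁻ᴺ° = 64216.3/2 × 10⁻ᴺ m.
Setting 32108.2 × 10⁻ᴺ ≤ 0.096 gives 10ᴺ ≥ 3.345e+05, i.e. N ≥ 5.52.
N = 5 would give 0.321 m (too coarse); N = 6 gives 0.0321 m ≤ 0.096 m.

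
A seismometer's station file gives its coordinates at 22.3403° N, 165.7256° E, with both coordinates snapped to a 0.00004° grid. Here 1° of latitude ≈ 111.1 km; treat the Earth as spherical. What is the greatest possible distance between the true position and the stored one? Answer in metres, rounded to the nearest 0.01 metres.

With a 0.00004° grid the true value lies within half a step, ±0.00004°/2 = ±2e-05°, of the stored one.
Latitude error → 2e-05 × 111100 = 2.222 m along the meridian.
Longitude error → 2e-05 × 111100 × cos 22.3403° = 2e-05 × 111100 × 0.9249 ≈ 2.05522 m.
Combining orthogonally: (2.222² + 2.05522²)^½ ≈ 3.02675 m.

3.03 metres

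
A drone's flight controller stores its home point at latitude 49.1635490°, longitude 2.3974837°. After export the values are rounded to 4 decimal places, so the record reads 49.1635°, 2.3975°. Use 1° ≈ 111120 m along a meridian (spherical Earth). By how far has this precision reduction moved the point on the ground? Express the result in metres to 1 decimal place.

5.6 metres

The latitude changed by +0.0000490° and the longitude by -0.0000163°.
N–S: 0.0000490° × 111120 m/° = 5.44488 m.
East–west at this latitude: -0.0000163° × 111120 × cos 49.1635° ≈ -0.0000163 × 72661.7 = -1.18439 m.
Hypotenuse of the two orthogonal shifts: √(5.44488² + 1.18439²) = 5.57221 m.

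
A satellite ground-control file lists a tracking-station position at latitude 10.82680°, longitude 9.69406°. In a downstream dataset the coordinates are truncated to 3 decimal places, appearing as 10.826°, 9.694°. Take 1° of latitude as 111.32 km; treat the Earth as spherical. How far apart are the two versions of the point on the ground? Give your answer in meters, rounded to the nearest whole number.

Δlat = 10.82680 − 10.826 = +0.00080°; Δlon = 9.69406 − 9.694 = +0.00006°.
N–S: 0.00080° × 111320 m/° = 89.056 m.
E–W at 10.826°: 0.00006° × 111320 × cos 10.826° = 0.00006 × 111320 × 0.9822 ≈ 6.56032 m.
Hypotenuse of the two orthogonal shifts: √(89.056² + 6.56032²) = 89.2973 m.

89 meters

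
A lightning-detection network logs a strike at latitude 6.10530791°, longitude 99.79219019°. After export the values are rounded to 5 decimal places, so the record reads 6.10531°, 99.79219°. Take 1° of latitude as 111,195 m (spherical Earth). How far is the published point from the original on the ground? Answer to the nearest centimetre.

23 centimetres

Δlat = 6.10530791 − 6.10531 = -0.00000209°; Δlon = 99.79219019 − 99.79219 = +0.00000019°.
North–south shift: -0.00000209 × 111195 = -0.232398 m.
East–west at this latitude: 0.00000019° × 111195 × cos 6.10531° ≈ 0.00000019 × 110564 = 0.0210072 m.
Combined displacement = (0.232398² + 0.0210072²)^½ ≈ 0.233345 m.
That is 0.233345 m = 23.335 cm.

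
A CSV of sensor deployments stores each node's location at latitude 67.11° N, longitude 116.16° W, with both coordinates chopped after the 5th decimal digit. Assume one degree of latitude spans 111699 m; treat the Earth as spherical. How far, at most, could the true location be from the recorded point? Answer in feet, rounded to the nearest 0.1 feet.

Truncating at 5 decimal places can drop up to a full unit in the last place, so each coordinate may be off by as much as 1e-05°.
North–south component: 1e-05° × 111699 = 1.11699 m.
E–W at 67.11°: 1e-05° × 111699 × cos 67.11° = 1e-05 × 111699 × 0.3890 ≈ 0.434468 m.
The two errors are perpendicular, so the maximum displacement is √(1.11699² + 0.434468²) ≈ 1.19851 m.
Converting: 1.19851 m × 3.2808 ft/m ≈ 3.9321 ft.

3.9 feet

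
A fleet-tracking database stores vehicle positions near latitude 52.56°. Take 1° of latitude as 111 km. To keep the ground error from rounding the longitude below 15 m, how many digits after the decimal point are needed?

4

At 52.56° one degree of longitude covers 111000 × cos 52.56° ≈ 111000 × 0.6079 ≈ 67480.3 m.
N decimal places → at most half a unit in the last place, 0.5 × 10⁻ᴺ° = 67480.3/2 × 10⁻ᴺ m.
Need 0.5 × 67480.3 × 10⁻ᴺ ≤ 15 → 10⁻ᴺ ≤ 4.446e-04, so N ≥ 3.35.
At 3 places the error can reach 33.7 m, but 4 places keeps it to 3.37 m.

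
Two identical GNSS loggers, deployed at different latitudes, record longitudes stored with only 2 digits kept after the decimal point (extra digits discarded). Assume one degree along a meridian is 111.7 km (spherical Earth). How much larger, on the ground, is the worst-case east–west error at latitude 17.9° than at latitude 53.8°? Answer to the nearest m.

Truncating at 2 decimal places can drop up to a full unit in the last place, so the longitude may be off by as much as 0.01°.
Error at 17.9° = 0.01° × 111700 × cos 17.9° ≈ 1117 × 0.9516 = 1062.9 m.
Error at 53.8° = 0.01° × 111700 × cos 53.8° ≈ 1117 × 0.5906 = 659.71 m.
Difference: 1062.9 − 659.71 = 403.22 m.

403 m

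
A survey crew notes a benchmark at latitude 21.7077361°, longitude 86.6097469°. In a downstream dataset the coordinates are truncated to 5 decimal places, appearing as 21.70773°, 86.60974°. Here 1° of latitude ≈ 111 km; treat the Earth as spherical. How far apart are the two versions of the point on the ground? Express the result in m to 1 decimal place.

The latitude changed by +0.0000061° and the longitude by +0.0000069°.
North–south shift: 0.0000061 × 111000 = 0.6771 m.
East–west at this latitude: 0.0000069° × 111000 × cos 21.7077° ≈ 0.0000069 × 103128 = 0.711584 m.
Distance: √(0.6771² + 0.711584²) ≈ 0.982251 m.

1.0 m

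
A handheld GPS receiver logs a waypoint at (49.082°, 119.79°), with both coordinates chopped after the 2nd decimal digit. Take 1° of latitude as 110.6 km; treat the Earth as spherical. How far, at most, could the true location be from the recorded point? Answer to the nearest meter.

1322 meters

Truncating at 2 decimal places can drop up to a full unit in the last place, so each coordinate may be off by as much as 0.01°.
N–S: 0.01° × 110600 m/° = 1106 m.
East–west component at 49.082°: 0.01° × 110600 × cos 49.082° ≈ 0.01 × 72440.6 ≈ 724.406 m.
The two errors are perpendicular, so the maximum displacement is √(1106² + 724.406²) ≈ 1322.12 m.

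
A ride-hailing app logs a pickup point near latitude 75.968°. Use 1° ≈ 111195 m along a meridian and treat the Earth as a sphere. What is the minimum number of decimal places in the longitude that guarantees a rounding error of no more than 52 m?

At 75.968° one degree of longitude covers 111195 × cos 75.968° ≈ 111195 × 0.2425 ≈ 26960.8 m.
N decimal places → at most half a unit in the last place, 0.5 × 10⁻ᴺ° = 26960.8/2 × 10⁻ᴺ m.
Setting 13480.4 × 10⁻ᴺ ≤ 52 gives 10ᴺ ≥ 259.2, i.e. N ≥ 2.41.
At 2 places the error can reach 135 m, but 3 places keeps it to 13.5 m.

3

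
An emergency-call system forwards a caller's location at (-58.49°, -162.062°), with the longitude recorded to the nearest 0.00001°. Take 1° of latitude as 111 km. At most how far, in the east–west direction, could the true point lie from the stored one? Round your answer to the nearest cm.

29 cm

Rounding to 5 decimal places leaves the longitude within ±5e-06° of the true value.
Parallels shrink by cos φ, so at 58.49° a degree of longitude is 111000 × 0.5226 ≈ 58013.9 m.
East–west error: 5e-06° × 58013.9 m/° ≈ 0.290069 m.
That is 0.290069 m = 29.007 cm.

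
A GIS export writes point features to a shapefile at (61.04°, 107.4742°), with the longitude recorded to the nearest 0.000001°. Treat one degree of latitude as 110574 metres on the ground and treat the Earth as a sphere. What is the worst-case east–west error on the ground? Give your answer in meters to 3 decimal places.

0.027 meters

Rounding to 6 decimal places leaves the longitude within ±5e-07° of the true value.
At latitude 61.04° a degree of longitude spans 110574 m × cos 61.04° = 110574 × 0.4842 ≈ 53539.8 m.
So at most 5e-07° × 53539.8 ≈ 0.0267699 m east–west.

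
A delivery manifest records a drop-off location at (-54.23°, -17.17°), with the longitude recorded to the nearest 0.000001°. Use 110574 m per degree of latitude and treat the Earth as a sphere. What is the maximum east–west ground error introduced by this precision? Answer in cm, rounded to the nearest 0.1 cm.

Rounding to 6 decimal places leaves the longitude within ±5e-07° of the true value.
One degree of longitude at 54.23° is 110574 × cos 54.23° ≈ 110574 × 0.5845 = 64634.1 m.
East–west error: 5e-07° × 64634.1 m/° ≈ 0.0323171 m.
That is 0.0323171 m = 3.2317 cm.

3.2 cm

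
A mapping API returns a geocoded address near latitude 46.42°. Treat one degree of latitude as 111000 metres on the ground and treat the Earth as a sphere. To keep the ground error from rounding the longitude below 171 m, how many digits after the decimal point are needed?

3 decimal places

At 46.42° one degree of longitude covers 111000 × cos 46.42° ≈ 111000 × 0.6894 ≈ 76519.7 m.
Rounding to N decimal places gives at most 0.5 × 10⁻ᴺ degrees of error, i.e. 0.5 × 10⁻ᴺ × 76519.7 m.
Setting 38259.9 × 10⁻ᴺ ≤ 171 gives 10ᴺ ≥ 223.7, i.e. N ≥ 2.35.
At 2 places the error can reach 383 m, but 3 places keeps it to 38.3 m.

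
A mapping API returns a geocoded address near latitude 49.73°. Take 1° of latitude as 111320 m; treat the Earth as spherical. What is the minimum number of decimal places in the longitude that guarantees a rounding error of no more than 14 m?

At 49.73° one degree of longitude covers 111320 × cos 49.73° ≈ 111320 × 0.6464 ≈ 71956.2 m.
N decimal places → at most half a unit in the last place, 0.5 × 10⁻ᴺ° = 71956.2/2 × 10⁻ᴺ m.
Setting 35978.1 × 10⁻ᴺ ≤ 14 gives 10ᴺ ≥ 2570, i.e. N ≥ 3.41.
N = 3 would give 36 m (too coarse); N = 4 gives 3.6 m ≤ 14 m.

4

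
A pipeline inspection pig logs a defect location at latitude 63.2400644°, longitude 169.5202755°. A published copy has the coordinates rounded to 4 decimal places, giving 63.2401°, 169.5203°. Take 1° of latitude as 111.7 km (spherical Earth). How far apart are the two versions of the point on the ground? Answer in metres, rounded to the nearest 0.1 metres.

Δlat = 63.2400644 − 63.2401 = -0.0000356°; Δlon = 169.5202755 − 169.5203 = -0.0000245°.
North–south shift: -0.0000356 × 111700 = -3.97652 m.
E–W at 63.2401°: -0.0000245° × 111700 × cos 63.2401° = -0.0000245 × 111700 × 0.4503 ≈ -1.23218 m.
Hypotenuse of the two orthogonal shifts: √(3.97652² + 1.23218²) = 4.16305 m.

4.2 metres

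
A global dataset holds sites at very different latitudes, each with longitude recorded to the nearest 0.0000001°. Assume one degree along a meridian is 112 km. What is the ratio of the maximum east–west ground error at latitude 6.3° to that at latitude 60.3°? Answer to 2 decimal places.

Rounding to 7 decimal places leaves the longitude within ±5e-08° of the true value.
Error at 6.3° = 5e-08° × 112000 × cos 6.3° ≈ 0.0056 × 0.9940 = 0.0055662 m.
Error at 60.3° = 5e-08° × 112000 × cos 60.3° ≈ 0.0056 × 0.4955 = 0.0027746 m.
The ratio reduces to cos 6.3° / cos 60.3° = 0.9940/0.4955 ≈ 2.0061.

2.01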